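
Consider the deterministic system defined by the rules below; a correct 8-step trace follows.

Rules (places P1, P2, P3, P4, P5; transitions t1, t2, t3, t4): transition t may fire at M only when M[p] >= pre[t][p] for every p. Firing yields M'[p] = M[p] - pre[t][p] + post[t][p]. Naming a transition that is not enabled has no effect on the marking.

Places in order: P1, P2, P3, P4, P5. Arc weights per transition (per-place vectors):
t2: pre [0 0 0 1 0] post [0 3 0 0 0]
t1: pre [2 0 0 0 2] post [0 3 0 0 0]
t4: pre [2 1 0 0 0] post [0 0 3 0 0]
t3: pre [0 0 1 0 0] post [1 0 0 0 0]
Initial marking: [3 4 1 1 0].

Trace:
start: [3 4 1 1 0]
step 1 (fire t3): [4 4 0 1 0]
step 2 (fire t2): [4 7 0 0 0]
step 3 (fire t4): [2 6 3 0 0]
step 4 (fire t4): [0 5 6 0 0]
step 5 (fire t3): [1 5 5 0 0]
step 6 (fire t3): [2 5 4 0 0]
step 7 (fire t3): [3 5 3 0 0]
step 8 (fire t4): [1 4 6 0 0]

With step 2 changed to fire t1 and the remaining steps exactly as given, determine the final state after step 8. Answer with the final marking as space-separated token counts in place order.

1 1 6 1 0

(re-executing from step 2 with the substitution; state before step 2: [4 4 0 1 0])
step 2 (fire t1): [4 4 0 1 0]
step 3 (fire t4): [2 3 3 1 0]
step 4 (fire t4): [0 2 6 1 0]
step 5 (fire t3): [1 2 5 1 0]
step 6 (fire t3): [2 2 4 1 0]
step 7 (fire t3): [3 2 3 1 0]
step 8 (fire t4): [1 1 6 1 0]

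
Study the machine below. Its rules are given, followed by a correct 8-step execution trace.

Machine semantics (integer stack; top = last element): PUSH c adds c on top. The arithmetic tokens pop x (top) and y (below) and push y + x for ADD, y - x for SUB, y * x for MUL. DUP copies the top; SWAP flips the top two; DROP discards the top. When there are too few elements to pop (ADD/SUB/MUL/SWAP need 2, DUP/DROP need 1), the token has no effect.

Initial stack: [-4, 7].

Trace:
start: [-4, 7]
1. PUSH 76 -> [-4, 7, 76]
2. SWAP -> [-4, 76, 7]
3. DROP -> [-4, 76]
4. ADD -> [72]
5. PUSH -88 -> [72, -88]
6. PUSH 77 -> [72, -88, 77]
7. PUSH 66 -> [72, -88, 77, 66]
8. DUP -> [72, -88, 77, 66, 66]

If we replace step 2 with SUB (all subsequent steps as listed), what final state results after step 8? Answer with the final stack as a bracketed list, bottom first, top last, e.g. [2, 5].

(re-executing from step 2 with the substitution; state before step 2: [-4, 7, 76])
2. SUB -> [-4, -69]
3. DROP -> [-4]
4. ADD -> [-4]
5. PUSH -88 -> [-4, -88]
6. PUSH 77 -> [-4, -88, 77]
7. PUSH 66 -> [-4, -88, 77, 66]
8. DUP -> [-4, -88, 77, 66, 66]

[-4, -88, 77, 66, 66]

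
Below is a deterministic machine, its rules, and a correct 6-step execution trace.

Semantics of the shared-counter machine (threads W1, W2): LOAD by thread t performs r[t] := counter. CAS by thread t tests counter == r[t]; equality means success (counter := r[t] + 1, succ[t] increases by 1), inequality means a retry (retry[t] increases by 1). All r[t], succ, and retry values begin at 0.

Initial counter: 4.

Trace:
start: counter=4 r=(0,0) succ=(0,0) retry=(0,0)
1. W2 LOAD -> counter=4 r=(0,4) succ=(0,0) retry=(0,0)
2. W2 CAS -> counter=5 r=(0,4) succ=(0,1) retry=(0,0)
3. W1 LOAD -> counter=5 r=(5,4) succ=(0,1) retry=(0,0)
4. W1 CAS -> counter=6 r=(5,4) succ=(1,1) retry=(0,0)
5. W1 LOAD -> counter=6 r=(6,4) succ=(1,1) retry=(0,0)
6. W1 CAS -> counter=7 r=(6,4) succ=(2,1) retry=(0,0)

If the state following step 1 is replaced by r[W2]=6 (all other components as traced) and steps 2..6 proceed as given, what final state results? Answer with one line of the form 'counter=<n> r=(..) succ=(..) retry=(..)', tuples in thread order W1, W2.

state after step 1 := counter=4 r=(0,6) succ=(0,0) retry=(0,0)
2. W2 CAS -> counter=4 r=(0,6) succ=(0,0) retry=(0,1)
3. W1 LOAD -> counter=4 r=(4,6) succ=(0,0) retry=(0,1)
4. W1 CAS -> counter=5 r=(4,6) succ=(1,0) retry=(0,1)
5. W1 LOAD -> counter=5 r=(5,6) succ=(1,0) retry=(0,1)
6. W1 CAS -> counter=6 r=(5,6) succ=(2,0) retry=(0,1)

counter=6 r=(5,6) succ=(2,0) retry=(0,1)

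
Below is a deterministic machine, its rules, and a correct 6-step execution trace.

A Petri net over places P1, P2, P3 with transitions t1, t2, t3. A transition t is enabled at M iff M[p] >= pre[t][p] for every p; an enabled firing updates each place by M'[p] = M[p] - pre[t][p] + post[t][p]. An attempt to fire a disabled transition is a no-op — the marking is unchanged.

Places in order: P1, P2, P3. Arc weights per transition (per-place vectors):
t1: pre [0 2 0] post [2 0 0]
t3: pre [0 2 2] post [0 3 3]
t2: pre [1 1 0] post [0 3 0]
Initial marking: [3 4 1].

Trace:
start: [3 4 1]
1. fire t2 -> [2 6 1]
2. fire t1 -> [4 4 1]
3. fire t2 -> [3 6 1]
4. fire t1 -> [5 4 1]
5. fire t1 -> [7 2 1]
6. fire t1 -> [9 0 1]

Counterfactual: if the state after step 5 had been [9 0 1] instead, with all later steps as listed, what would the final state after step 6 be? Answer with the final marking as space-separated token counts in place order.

9 0 1

state after step 5 := [9 0 1]
6. fire t1 -> [9 0 1]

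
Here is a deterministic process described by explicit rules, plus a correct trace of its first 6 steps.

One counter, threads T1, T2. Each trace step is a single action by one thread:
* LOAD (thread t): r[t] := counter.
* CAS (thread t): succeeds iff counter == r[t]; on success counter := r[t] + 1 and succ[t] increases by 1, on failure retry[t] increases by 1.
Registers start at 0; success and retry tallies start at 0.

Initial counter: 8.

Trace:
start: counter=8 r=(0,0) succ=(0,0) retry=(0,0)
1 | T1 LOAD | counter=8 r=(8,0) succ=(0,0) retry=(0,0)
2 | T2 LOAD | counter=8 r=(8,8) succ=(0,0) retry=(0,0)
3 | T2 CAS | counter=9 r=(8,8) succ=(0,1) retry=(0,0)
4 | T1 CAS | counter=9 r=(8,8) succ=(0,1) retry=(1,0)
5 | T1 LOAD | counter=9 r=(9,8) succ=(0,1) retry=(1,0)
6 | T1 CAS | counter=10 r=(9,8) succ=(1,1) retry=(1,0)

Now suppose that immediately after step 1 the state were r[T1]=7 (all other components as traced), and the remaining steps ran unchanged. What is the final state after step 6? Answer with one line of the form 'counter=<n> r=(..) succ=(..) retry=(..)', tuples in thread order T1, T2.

state after step 1 := counter=8 r=(7,0) succ=(0,0) retry=(0,0)
2 | T2 LOAD | counter=8 r=(7,8) succ=(0,0) retry=(0,0)
3 | T2 CAS | counter=9 r=(7,8) succ=(0,1) retry=(0,0)
4 | T1 CAS | counter=9 r=(7,8) succ=(0,1) retry=(1,0)
5 | T1 LOAD | counter=9 r=(9,8) succ=(0,1) retry=(1,0)
6 | T1 CAS | counter=10 r=(9,8) succ=(1,1) retry=(1,0)

counter=10 r=(9,8) succ=(1,1) retry=(1,0)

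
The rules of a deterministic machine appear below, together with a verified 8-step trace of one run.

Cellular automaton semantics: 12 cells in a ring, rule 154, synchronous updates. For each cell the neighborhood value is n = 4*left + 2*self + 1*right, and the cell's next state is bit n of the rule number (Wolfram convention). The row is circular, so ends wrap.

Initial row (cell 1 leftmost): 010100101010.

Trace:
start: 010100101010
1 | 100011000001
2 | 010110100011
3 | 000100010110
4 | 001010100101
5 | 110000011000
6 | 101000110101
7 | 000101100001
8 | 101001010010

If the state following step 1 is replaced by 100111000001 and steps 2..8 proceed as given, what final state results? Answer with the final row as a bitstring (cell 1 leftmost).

state after step 1 := 100111000001
2 | 011110100011
3 | 011100010110
4 | 111010100101
5 | 110000011001
6 | 101000110111
7 | 000101100111
8 | 101001011110

101001011110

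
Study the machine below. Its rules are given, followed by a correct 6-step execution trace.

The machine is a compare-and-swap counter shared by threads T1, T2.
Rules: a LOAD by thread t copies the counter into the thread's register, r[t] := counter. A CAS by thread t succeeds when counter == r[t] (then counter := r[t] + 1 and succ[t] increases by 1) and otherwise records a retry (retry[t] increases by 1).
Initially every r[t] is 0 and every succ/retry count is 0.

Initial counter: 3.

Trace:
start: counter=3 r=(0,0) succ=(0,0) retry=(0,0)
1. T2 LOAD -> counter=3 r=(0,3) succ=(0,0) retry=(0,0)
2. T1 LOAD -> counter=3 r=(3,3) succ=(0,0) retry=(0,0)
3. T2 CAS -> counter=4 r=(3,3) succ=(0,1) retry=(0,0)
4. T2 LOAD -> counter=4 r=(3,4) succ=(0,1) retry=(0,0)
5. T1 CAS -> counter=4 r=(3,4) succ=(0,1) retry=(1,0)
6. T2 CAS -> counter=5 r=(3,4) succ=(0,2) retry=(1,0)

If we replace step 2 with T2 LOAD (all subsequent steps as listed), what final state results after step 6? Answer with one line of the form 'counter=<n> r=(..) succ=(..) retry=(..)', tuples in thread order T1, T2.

(re-executing from step 2 with the substitution; state before step 2: counter=3 r=(0,3) succ=(0,0) retry=(0,0))
2. T2 LOAD -> counter=3 r=(0,3) succ=(0,0) retry=(0,0)
3. T2 CAS -> counter=4 r=(0,3) succ=(0,1) retry=(0,0)
4. T2 LOAD -> counter=4 r=(0,4) succ=(0,1) retry=(0,0)
5. T1 CAS -> counter=4 r=(0,4) succ=(0,1) retry=(1,0)
6. T2 CAS -> counter=5 r=(0,4) succ=(0,2) retry=(1,0)

counter=5 r=(0,4) succ=(0,2) retry=(1,0)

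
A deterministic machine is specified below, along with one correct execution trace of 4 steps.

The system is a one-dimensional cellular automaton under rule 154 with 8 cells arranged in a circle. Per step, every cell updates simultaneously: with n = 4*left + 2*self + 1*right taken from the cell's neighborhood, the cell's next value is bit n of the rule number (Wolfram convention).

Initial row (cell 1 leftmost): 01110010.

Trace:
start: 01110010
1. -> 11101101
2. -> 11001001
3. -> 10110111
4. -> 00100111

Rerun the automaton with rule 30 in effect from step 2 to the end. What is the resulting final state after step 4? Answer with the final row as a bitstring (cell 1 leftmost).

(re-executing steps 2..4 under rule 30; state before step 2: 11101101)
2. -> 00001001
3. -> 10011111
4. -> 01110000

01110000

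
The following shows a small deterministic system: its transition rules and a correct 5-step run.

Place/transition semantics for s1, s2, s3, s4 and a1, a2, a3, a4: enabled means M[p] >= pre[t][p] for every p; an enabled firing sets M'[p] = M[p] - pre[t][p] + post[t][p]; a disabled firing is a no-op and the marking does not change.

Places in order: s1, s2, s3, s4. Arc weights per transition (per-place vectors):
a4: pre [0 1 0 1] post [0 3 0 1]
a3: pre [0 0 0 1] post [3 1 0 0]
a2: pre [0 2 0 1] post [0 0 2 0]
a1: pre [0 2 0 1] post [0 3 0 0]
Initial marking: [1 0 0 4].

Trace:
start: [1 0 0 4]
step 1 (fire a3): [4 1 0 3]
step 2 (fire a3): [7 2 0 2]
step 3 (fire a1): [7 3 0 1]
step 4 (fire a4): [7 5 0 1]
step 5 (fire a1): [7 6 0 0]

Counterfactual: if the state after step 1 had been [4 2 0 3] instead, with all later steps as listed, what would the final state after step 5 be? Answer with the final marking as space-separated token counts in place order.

state after step 1 := [4 2 0 3]
step 2 (fire a3): [7 3 0 2]
step 3 (fire a1): [7 4 0 1]
step 4 (fire a4): [7 6 0 1]
step 5 (fire a1): [7 7 0 0]

7 7 0 0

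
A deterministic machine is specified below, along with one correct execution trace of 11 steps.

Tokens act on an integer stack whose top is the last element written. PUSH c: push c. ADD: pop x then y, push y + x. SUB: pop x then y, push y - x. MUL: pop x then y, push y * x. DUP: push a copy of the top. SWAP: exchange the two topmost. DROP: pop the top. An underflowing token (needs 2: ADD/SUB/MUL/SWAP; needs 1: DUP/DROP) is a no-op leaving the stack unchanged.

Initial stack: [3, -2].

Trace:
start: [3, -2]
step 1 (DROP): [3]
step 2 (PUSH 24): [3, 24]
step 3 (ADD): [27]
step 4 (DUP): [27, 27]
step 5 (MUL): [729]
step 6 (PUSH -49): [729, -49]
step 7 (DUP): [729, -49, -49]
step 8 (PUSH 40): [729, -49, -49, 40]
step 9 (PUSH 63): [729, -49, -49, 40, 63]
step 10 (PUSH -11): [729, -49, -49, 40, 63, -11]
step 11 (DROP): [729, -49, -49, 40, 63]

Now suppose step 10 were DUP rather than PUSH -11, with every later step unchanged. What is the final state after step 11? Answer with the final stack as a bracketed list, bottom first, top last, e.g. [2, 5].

[729, -49, -49, 40, 63]

(re-executing from step 10 with the substitution; state before step 10: [729, -49, -49, 40, 63])
step 10 (DUP): [729, -49, -49, 40, 63, 63]
step 11 (DROP): [729, -49, -49, 40, 63]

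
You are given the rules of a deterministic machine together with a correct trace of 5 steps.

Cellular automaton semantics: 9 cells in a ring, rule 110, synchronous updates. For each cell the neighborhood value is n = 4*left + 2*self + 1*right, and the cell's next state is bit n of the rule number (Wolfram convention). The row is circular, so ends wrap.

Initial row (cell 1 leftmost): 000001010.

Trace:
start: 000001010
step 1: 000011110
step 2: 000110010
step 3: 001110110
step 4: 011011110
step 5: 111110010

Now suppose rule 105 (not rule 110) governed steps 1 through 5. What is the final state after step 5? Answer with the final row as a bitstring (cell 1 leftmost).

100110101

(re-executing steps 1..5 under rule 105; state before step 1: 000001010)
step 1: 111100100
step 2: 100100000
step 3: 000001110
step 4: 111101010
step 5: 100110101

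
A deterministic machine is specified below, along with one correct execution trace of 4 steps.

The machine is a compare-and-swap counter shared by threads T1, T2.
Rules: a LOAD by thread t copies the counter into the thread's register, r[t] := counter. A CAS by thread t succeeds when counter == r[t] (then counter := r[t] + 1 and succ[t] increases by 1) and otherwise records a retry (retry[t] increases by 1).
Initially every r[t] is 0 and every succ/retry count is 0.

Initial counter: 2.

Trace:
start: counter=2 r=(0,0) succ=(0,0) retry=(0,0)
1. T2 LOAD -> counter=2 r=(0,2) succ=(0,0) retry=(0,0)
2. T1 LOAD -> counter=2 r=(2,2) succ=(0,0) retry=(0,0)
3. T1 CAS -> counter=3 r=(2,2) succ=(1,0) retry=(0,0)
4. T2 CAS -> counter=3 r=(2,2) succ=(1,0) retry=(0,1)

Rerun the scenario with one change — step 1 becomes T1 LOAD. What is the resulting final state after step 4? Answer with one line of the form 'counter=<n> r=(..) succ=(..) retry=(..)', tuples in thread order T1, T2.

(re-executing from step 1 with the substitution; state before step 1: counter=2 r=(0,0) succ=(0,0) retry=(0,0))
1. T1 LOAD -> counter=2 r=(2,0) succ=(0,0) retry=(0,0)
2. T1 LOAD -> counter=2 r=(2,0) succ=(0,0) retry=(0,0)
3. T1 CAS -> counter=3 r=(2,0) succ=(1,0) retry=(0,0)
4. T2 CAS -> counter=3 r=(2,0) succ=(1,0) retry=(0,1)

counter=3 r=(2,0) succ=(1,0) retry=(0,1)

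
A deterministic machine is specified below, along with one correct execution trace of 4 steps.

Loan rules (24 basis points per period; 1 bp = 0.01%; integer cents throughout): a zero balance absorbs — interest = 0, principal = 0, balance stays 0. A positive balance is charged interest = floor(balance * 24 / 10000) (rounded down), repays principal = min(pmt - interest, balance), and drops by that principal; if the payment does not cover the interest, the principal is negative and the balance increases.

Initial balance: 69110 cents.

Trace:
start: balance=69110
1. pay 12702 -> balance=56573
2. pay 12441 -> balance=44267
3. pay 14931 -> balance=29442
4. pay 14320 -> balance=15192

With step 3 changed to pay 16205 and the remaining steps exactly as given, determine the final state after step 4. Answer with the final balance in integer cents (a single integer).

(re-executing from step 3 with the substitution; state before step 3: balance=44267)
3. pay 16205 -> balance=28168
4. pay 14320 -> balance=13915

13915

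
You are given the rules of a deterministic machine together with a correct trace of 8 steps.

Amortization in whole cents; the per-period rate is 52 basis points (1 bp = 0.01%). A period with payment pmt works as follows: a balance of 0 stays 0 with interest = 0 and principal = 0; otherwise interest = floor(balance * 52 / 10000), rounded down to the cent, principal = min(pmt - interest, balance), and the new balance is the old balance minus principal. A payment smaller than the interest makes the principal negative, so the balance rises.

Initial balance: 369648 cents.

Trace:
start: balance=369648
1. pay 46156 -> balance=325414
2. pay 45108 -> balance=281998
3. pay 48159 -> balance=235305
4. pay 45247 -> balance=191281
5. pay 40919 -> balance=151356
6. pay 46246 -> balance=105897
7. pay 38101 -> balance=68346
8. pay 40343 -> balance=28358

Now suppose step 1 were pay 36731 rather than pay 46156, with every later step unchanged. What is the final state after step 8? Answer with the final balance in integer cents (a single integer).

38131

(re-executing from step 1 with the substitution; state before step 1: balance=369648)
1. pay 36731 -> balance=334839
2. pay 45108 -> balance=291472
3. pay 48159 -> balance=244828
4. pay 45247 -> balance=200854
5. pay 40919 -> balance=160979
6. pay 46246 -> balance=115570
7. pay 38101 -> balance=78069
8. pay 40343 -> balance=38131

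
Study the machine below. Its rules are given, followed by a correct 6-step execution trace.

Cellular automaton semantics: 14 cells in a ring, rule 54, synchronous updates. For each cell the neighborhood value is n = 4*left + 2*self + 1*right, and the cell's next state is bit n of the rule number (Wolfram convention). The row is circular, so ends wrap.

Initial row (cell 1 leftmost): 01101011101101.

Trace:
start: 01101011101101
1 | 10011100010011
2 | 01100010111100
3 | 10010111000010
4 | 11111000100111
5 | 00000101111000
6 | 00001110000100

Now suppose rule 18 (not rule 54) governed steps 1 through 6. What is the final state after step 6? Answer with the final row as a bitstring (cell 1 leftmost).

00000000000000

(re-executing steps 1..6 under rule 18; state before step 1: 01101011101101)
1 | 00000000000000
2 | 00000000000000
3 | 00000000000000
4 | 00000000000000
5 | 00000000000000
6 | 00000000000000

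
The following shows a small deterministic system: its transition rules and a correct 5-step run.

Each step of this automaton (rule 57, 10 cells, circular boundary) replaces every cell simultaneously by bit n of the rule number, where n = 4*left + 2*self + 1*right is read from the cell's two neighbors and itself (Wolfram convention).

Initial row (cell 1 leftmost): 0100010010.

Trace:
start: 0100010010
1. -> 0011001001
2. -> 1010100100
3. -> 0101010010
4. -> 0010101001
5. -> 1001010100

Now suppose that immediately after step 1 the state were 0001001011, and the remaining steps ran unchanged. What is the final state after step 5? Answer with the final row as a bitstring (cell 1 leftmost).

state after step 1 := 0001001011
2. -> 1100100110
3. -> 1010010101
4. -> 0101001011
5. -> 1010100110

1010100110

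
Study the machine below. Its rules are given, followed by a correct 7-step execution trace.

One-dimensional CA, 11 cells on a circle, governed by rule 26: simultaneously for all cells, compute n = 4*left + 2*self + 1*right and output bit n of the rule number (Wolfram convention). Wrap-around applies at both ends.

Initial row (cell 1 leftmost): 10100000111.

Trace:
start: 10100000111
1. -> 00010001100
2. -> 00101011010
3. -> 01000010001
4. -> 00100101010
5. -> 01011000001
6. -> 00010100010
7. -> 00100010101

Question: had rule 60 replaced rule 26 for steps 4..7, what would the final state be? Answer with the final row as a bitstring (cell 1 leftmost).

01010110000

(re-executing steps 4..7 under rule 60; state before step 4: 01000010001)
4. -> 11100011001
5. -> 00010010101
6. -> 10011011111
7. -> 01010110000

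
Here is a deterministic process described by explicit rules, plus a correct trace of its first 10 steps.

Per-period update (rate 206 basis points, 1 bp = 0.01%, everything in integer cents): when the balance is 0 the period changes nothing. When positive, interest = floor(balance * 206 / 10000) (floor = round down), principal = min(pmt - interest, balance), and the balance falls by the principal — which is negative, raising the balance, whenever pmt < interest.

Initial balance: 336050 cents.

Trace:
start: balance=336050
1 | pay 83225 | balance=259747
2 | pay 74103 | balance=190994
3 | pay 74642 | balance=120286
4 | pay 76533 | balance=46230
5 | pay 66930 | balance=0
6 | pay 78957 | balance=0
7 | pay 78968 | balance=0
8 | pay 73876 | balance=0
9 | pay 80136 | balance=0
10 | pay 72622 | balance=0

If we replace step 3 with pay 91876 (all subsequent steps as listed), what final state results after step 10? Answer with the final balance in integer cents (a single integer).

0

(re-executing from step 3 with the substitution; state before step 3: balance=190994)
3 | pay 91876 | balance=103052
4 | pay 76533 | balance=28641
5 | pay 66930 | balance=0
6 | pay 78957 | balance=0
7 | pay 78968 | balance=0
8 | pay 73876 | balance=0
9 | pay 80136 | balance=0
10 | pay 72622 | balance=0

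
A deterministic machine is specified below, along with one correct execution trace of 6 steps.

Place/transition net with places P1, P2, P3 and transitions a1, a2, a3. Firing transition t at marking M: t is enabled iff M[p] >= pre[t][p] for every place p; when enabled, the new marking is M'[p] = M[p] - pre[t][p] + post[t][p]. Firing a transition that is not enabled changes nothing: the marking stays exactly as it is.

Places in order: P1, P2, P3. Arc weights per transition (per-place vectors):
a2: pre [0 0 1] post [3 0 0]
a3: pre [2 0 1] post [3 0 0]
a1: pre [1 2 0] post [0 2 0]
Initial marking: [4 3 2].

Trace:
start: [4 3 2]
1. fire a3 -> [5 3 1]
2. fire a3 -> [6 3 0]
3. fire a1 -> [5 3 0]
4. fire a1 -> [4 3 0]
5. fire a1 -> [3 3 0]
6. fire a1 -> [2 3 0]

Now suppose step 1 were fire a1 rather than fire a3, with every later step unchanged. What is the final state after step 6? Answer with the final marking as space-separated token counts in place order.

(re-executing from step 1 with the substitution; state before step 1: [4 3 2])
1. fire a1 -> [3 3 2]
2. fire a3 -> [4 3 1]
3. fire a1 -> [3 3 1]
4. fire a1 -> [2 3 1]
5. fire a1 -> [1 3 1]
6. fire a1 -> [0 3 1]

0 3 1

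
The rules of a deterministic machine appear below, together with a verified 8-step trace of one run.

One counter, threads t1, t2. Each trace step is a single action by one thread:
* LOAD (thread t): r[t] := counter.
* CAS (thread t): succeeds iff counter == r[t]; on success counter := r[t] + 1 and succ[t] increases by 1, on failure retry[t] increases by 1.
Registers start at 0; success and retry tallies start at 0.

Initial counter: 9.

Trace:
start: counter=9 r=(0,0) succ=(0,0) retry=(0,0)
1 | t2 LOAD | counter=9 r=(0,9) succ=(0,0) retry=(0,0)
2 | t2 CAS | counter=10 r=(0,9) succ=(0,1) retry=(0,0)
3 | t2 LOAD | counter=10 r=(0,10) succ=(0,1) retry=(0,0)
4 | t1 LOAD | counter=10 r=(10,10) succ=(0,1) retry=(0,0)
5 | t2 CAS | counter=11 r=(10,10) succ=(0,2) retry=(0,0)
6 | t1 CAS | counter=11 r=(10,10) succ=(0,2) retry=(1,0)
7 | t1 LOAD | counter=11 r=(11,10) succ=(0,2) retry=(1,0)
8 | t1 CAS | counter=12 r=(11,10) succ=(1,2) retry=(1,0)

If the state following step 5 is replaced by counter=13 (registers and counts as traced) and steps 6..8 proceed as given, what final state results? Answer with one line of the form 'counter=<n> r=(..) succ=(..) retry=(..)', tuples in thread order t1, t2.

state after step 5 := counter=13 r=(10,10) succ=(0,2) retry=(0,0)
6 | t1 CAS | counter=13 r=(10,10) succ=(0,2) retry=(1,0)
7 | t1 LOAD | counter=13 r=(13,10) succ=(0,2) retry=(1,0)
8 | t1 CAS | counter=14 r=(13,10) succ=(1,2) retry=(1,0)

counter=14 r=(13,10) succ=(1,2) retry=(1,0)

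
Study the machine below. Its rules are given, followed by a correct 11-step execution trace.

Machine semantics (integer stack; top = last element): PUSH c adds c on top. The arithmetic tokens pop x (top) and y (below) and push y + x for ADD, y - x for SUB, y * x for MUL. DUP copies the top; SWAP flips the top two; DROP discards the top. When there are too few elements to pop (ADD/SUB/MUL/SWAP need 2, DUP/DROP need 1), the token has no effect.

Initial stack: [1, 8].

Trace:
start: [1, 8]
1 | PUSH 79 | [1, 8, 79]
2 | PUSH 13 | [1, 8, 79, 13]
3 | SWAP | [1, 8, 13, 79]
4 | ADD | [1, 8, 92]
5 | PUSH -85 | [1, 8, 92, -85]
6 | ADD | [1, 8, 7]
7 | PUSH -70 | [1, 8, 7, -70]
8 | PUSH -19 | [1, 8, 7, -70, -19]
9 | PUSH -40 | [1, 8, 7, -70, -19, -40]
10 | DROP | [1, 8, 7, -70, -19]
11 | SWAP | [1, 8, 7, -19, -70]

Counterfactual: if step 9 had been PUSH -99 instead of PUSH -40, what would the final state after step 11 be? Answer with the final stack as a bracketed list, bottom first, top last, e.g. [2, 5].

[1, 8, 7, -19, -70]

(re-executing from step 9 with the substitution; state before step 9: [1, 8, 7, -70, -19])
9 | PUSH -99 | [1, 8, 7, -70, -19, -99]
10 | DROP | [1, 8, 7, -70, -19]
11 | SWAP | [1, 8, 7, -19, -70]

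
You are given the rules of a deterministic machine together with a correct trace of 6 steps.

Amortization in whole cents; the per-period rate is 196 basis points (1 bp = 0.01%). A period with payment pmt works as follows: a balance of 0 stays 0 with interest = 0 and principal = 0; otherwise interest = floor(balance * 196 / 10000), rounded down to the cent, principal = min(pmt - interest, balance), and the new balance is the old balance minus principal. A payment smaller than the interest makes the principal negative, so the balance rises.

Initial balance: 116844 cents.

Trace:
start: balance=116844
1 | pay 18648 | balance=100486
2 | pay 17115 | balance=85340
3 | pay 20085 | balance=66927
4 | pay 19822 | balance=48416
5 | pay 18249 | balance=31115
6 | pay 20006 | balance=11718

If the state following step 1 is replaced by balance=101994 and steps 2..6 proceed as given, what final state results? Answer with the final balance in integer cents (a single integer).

state after step 1 := balance=101994
2 | pay 17115 | balance=86878
3 | pay 20085 | balance=68495
4 | pay 19822 | balance=50015
5 | pay 18249 | balance=32746
6 | pay 20006 | balance=13381

13381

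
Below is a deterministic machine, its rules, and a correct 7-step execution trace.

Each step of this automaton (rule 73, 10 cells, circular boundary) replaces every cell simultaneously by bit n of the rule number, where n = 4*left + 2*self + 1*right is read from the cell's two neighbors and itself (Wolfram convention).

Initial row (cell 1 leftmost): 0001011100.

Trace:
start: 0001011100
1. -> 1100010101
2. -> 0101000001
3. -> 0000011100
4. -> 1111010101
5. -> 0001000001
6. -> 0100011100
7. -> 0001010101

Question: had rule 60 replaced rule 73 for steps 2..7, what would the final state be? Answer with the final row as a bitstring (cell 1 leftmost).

(re-executing steps 2..7 under rule 60; state before step 2: 1100010101)
2. -> 0010011111
3. -> 1011010000
4. -> 1110111000
5. -> 1001100100
6. -> 1101010110
7. -> 1011111101

1011111101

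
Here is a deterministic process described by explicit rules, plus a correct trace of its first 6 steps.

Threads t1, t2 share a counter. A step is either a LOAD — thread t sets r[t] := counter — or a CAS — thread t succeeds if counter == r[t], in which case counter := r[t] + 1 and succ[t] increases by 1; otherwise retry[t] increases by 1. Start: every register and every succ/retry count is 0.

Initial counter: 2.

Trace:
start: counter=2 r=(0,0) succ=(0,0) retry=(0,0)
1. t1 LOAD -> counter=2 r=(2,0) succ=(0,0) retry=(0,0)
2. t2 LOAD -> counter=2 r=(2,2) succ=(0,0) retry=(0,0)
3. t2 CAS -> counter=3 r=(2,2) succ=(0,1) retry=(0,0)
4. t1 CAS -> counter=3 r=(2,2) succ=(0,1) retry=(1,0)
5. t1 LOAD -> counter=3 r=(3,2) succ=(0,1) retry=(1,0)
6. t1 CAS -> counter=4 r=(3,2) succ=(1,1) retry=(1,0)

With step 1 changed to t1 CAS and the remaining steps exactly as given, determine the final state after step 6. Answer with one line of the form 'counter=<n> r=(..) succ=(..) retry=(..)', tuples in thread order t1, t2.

counter=4 r=(3,2) succ=(1,1) retry=(2,0)

(re-executing from step 1 with the substitution; state before step 1: counter=2 r=(0,0) succ=(0,0) retry=(0,0))
1. t1 CAS -> counter=2 r=(0,0) succ=(0,0) retry=(1,0)
2. t2 LOAD -> counter=2 r=(0,2) succ=(0,0) retry=(1,0)
3. t2 CAS -> counter=3 r=(0,2) succ=(0,1) retry=(1,0)
4. t1 CAS -> counter=3 r=(0,2) succ=(0,1) retry=(2,0)
5. t1 LOAD -> counter=3 r=(3,2) succ=(0,1) retry=(2,0)
6. t1 CAS -> counter=4 r=(3,2) succ=(1,1) retry=(2,0)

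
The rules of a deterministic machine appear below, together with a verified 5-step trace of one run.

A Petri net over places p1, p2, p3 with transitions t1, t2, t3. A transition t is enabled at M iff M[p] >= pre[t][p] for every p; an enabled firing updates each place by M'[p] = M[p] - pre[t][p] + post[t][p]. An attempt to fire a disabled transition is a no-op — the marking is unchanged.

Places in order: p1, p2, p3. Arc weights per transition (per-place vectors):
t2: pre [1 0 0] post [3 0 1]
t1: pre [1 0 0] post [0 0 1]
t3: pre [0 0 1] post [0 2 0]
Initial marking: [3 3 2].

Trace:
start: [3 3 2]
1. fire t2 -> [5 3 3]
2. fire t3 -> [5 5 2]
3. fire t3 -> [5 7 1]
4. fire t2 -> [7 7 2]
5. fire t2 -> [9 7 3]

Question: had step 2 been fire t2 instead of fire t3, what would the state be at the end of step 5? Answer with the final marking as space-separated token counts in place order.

(re-executing from step 2 with the substitution; state before step 2: [5 3 3])
2. fire t2 -> [7 3 4]
3. fire t3 -> [7 5 3]
4. fire t2 -> [9 5 4]
5. fire t2 -> [11 5 5]

11 5 5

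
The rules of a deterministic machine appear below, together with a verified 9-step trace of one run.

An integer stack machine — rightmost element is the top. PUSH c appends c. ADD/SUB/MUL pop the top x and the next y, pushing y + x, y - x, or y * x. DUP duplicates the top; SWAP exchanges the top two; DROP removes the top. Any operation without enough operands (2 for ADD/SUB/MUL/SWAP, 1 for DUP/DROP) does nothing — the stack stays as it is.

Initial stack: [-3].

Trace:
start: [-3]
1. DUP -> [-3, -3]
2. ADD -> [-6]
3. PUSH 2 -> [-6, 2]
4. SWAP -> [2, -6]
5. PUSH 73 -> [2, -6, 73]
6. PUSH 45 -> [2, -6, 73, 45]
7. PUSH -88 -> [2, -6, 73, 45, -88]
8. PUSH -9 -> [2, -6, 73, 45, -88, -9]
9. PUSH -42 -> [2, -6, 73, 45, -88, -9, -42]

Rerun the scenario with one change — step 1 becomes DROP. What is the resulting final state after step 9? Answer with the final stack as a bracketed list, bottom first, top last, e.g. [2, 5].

[2, 73, 45, -88, -9, -42]

(re-executing from step 1 with the substitution; state before step 1: [-3])
1. DROP -> []
2. ADD -> []
3. PUSH 2 -> [2]
4. SWAP -> [2]
5. PUSH 73 -> [2, 73]
6. PUSH 45 -> [2, 73, 45]
7. PUSH -88 -> [2, 73, 45, -88]
8. PUSH -9 -> [2, 73, 45, -88, -9]
9. PUSH -42 -> [2, 73, 45, -88, -9, -42]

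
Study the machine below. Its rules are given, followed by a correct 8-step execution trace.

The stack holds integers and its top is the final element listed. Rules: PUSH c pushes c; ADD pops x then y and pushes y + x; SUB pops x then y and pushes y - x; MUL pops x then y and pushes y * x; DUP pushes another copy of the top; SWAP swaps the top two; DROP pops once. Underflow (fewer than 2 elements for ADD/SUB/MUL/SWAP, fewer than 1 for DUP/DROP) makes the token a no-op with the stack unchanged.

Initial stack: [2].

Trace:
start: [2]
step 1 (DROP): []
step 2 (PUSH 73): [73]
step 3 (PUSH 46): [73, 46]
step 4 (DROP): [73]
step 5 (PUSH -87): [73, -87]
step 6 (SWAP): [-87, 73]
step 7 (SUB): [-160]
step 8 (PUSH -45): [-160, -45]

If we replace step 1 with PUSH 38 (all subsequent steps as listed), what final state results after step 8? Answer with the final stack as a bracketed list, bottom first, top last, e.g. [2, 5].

[2, 38, -160, -45]

(re-executing from step 1 with the substitution; state before step 1: [2])
step 1 (PUSH 38): [2, 38]
step 2 (PUSH 73): [2, 38, 73]
step 3 (PUSH 46): [2, 38, 73, 46]
step 4 (DROP): [2, 38, 73]
step 5 (PUSH -87): [2, 38, 73, -87]
step 6 (SWAP): [2, 38, -87, 73]
step 7 (SUB): [2, 38, -160]
step 8 (PUSH -45): [2, 38, -160, -45]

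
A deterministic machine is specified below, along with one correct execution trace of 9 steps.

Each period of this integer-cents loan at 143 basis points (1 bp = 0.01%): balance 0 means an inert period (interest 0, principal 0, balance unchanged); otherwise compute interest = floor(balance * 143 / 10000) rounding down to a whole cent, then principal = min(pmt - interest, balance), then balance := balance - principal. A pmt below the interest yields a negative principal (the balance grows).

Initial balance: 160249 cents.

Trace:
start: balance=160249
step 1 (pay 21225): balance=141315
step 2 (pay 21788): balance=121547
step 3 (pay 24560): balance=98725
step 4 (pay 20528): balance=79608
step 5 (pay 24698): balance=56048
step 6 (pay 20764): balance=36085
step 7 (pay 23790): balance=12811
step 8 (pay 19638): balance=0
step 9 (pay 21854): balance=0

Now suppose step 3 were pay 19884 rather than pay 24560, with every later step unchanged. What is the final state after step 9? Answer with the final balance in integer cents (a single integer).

0

(re-executing from step 3 with the substitution; state before step 3: balance=121547)
step 3 (pay 19884): balance=103401
step 4 (pay 20528): balance=84351
step 5 (pay 24698): balance=60859
step 6 (pay 20764): balance=40965
step 7 (pay 23790): balance=17760
step 8 (pay 19638): balance=0
step 9 (pay 21854): balance=0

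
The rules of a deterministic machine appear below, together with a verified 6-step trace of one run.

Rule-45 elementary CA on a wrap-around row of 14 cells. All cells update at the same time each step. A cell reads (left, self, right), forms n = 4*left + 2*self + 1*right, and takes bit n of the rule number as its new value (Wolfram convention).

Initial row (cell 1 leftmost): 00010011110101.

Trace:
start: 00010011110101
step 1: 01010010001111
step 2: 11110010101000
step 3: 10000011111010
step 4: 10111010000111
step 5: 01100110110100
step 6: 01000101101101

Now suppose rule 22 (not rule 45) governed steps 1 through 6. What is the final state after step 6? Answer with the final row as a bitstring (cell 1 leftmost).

11100011110001

(re-executing steps 1..6 under rule 22; state before step 1: 00010011110101)
step 1: 10111100000101
step 2: 00000010001100
step 3: 00000111010010
step 4: 00001000011111
step 5: 10011100100000
step 6: 11100011110001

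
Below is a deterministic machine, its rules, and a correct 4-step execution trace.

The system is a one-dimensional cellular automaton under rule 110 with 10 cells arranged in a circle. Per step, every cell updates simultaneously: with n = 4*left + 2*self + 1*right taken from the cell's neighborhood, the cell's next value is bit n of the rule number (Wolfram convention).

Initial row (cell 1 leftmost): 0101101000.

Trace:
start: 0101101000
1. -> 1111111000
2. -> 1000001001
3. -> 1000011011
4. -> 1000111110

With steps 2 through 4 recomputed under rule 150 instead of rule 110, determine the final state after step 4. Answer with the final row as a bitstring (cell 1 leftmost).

(re-executing steps 2..4 under rule 150; state before step 2: 1111111000)
2. -> 0111110101
3. -> 0011100101
4. -> 1101011101

1101011101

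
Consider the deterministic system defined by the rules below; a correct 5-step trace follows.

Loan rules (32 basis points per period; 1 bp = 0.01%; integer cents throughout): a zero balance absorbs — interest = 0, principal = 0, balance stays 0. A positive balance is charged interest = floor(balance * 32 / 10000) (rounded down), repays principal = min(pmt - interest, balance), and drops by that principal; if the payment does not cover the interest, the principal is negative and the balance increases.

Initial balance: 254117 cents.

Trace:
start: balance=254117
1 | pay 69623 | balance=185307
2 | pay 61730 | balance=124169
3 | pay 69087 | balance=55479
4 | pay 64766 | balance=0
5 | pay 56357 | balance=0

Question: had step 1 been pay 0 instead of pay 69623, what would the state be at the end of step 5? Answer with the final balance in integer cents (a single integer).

(re-executing from step 1 with the substitution; state before step 1: balance=254117)
1 | pay 0 | balance=254930
2 | pay 61730 | balance=194015
3 | pay 69087 | balance=125548
4 | pay 64766 | balance=61183
5 | pay 56357 | balance=5021

5021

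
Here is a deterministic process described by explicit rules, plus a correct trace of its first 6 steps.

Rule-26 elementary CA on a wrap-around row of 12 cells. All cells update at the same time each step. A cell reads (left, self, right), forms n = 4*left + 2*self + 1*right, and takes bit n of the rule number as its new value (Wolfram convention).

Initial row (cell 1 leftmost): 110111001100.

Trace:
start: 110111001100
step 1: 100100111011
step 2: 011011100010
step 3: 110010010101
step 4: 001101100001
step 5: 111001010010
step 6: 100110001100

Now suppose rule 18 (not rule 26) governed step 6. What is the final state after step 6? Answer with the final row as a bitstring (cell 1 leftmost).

(re-executing step 6 under rule 18; state before step 6: 111001010010)
step 6: 000110001100

000110001100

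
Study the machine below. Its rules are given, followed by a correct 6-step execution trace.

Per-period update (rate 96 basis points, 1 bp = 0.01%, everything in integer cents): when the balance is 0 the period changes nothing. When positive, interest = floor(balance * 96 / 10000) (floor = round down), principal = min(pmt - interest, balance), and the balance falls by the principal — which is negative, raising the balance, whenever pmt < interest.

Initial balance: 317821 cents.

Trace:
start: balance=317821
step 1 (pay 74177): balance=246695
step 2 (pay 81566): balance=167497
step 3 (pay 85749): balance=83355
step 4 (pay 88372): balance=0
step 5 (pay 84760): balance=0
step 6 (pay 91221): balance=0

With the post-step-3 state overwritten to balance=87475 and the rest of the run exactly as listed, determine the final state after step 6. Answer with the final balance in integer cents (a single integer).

state after step 3 := balance=87475
step 4 (pay 88372): balance=0
step 5 (pay 84760): balance=0
step 6 (pay 91221): balance=0

0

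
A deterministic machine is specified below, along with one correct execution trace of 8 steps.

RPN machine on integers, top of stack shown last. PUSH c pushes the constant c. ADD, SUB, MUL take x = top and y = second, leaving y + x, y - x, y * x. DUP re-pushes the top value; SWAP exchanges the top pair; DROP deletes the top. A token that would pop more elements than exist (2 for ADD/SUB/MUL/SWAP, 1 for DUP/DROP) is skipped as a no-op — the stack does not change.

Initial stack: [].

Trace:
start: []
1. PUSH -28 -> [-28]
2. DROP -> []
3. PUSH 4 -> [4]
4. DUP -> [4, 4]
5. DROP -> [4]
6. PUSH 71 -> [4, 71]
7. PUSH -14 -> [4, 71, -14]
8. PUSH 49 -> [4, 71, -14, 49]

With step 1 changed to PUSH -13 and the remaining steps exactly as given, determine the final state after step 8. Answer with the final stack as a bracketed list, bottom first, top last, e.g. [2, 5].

(re-executing from step 1 with the substitution; state before step 1: [])
1. PUSH -13 -> [-13]
2. DROP -> []
3. PUSH 4 -> [4]
4. DUP -> [4, 4]
5. DROP -> [4]
6. PUSH 71 -> [4, 71]
7. PUSH -14 -> [4, 71, -14]
8. PUSH 49 -> [4, 71, -14, 49]

[4, 71, -14, 49]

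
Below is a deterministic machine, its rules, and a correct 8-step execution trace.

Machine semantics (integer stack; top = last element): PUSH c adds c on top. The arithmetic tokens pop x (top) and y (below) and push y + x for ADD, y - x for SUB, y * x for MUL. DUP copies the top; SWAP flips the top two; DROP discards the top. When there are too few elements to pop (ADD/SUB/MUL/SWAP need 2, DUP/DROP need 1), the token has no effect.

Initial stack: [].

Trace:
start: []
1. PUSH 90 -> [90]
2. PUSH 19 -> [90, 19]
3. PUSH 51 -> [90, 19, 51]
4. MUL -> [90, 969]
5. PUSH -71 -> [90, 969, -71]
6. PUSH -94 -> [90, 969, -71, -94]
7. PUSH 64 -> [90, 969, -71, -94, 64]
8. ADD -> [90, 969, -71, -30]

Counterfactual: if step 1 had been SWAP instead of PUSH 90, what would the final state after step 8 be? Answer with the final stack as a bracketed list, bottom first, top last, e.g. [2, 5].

[969, -71, -30]

(re-executing from step 1 with the substitution; state before step 1: [])
1. SWAP -> []
2. PUSH 19 -> [19]
3. PUSH 51 -> [19, 51]
4. MUL -> [969]
5. PUSH -71 -> [969, -71]
6. PUSH -94 -> [969, -71, -94]
7. PUSH 64 -> [969, -71, -94, 64]
8. ADD -> [969, -71, -30]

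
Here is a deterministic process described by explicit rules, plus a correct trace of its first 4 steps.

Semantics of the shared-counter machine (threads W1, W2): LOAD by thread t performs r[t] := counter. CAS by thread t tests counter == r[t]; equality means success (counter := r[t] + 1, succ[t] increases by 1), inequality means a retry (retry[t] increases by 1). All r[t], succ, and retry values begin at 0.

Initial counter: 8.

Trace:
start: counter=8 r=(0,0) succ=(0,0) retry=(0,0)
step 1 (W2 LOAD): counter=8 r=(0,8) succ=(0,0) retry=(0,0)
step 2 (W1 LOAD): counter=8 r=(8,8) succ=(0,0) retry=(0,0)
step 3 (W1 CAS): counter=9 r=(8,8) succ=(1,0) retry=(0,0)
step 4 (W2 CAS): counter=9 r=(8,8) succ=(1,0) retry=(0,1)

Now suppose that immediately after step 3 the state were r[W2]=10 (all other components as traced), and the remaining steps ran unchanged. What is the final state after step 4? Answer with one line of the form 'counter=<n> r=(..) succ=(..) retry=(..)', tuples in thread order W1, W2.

state after step 3 := counter=9 r=(8,10) succ=(1,0) retry=(0,0)
step 4 (W2 CAS): counter=9 r=(8,10) succ=(1,0) retry=(0,1)

counter=9 r=(8,10) succ=(1,0) retry=(0,1)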